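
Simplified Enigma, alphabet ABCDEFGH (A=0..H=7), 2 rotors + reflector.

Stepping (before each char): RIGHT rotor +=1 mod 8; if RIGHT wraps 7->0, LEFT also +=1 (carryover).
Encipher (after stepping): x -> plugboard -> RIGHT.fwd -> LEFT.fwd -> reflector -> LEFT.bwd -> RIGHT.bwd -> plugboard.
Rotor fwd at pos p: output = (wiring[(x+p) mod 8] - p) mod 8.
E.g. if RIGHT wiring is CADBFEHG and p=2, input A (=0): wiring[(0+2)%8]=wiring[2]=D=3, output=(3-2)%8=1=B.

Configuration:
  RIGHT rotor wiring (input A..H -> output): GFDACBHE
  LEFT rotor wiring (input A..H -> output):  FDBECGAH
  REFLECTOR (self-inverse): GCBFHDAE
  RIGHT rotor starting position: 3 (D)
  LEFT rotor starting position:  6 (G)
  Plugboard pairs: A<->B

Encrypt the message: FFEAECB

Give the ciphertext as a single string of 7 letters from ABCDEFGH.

Answer: DADBBGC

Derivation:
Char 1 ('F'): step: R->4, L=6; F->plug->F->R->B->L->B->refl->C->L'->A->R'->D->plug->D
Char 2 ('F'): step: R->5, L=6; F->plug->F->R->G->L->E->refl->H->L'->C->R'->B->plug->A
Char 3 ('E'): step: R->6, L=6; E->plug->E->R->F->L->G->refl->A->L'->H->R'->D->plug->D
Char 4 ('A'): step: R->7, L=6; A->plug->B->R->H->L->A->refl->G->L'->F->R'->A->plug->B
Char 5 ('E'): step: R->0, L->7 (L advanced); E->plug->E->R->C->L->E->refl->H->L'->G->R'->A->plug->B
Char 6 ('C'): step: R->1, L=7; C->plug->C->R->H->L->B->refl->C->L'->D->R'->G->plug->G
Char 7 ('B'): step: R->2, L=7; B->plug->A->R->B->L->G->refl->A->L'->A->R'->C->plug->C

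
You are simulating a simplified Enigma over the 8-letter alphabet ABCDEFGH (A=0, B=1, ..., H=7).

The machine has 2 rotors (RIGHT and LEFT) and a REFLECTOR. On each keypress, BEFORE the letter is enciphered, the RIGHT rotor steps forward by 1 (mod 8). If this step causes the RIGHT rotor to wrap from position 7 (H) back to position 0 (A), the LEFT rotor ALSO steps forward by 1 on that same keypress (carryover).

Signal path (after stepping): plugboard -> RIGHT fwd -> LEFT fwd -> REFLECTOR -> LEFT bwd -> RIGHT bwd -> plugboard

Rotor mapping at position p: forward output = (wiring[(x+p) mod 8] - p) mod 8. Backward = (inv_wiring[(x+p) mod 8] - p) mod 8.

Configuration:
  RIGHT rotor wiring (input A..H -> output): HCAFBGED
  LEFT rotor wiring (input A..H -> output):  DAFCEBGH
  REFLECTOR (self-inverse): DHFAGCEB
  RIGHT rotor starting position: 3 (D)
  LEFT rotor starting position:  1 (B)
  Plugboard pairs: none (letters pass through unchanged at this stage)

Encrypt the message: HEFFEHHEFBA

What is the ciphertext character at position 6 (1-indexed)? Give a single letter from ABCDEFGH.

Char 1 ('H'): step: R->4, L=1; H->plug->H->R->B->L->E->refl->G->L'->G->R'->F->plug->F
Char 2 ('E'): step: R->5, L=1; E->plug->E->R->F->L->F->refl->C->L'->H->R'->B->plug->B
Char 3 ('F'): step: R->6, L=1; F->plug->F->R->H->L->C->refl->F->L'->F->R'->B->plug->B
Char 4 ('F'): step: R->7, L=1; F->plug->F->R->C->L->B->refl->H->L'->A->R'->B->plug->B
Char 5 ('E'): step: R->0, L->2 (L advanced); E->plug->E->R->B->L->A->refl->D->L'->A->R'->C->plug->C
Char 6 ('H'): step: R->1, L=2; H->plug->H->R->G->L->B->refl->H->L'->D->R'->F->plug->F

F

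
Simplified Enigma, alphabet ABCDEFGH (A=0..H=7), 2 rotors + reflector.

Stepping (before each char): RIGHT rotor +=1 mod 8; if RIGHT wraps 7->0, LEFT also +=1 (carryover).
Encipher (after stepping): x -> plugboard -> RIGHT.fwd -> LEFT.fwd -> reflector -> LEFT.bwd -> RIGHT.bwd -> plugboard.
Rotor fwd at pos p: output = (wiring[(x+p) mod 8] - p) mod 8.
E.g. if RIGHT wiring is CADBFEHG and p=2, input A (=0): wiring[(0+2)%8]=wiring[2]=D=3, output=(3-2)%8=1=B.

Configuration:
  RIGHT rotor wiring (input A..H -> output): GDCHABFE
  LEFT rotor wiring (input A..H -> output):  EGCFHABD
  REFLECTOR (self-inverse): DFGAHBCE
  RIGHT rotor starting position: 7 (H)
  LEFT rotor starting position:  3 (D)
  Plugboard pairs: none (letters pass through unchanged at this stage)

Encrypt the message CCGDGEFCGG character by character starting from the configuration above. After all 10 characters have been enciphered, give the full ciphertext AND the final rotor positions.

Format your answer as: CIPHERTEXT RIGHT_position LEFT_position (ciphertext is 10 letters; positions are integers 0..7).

Answer: DHAHBFHEHB 1 5

Derivation:
Char 1 ('C'): step: R->0, L->4 (L advanced); C->plug->C->R->C->L->F->refl->B->L'->H->R'->D->plug->D
Char 2 ('C'): step: R->1, L=4; C->plug->C->R->G->L->G->refl->C->L'->F->R'->H->plug->H
Char 3 ('G'): step: R->2, L=4; G->plug->G->R->E->L->A->refl->D->L'->A->R'->A->plug->A
Char 4 ('D'): step: R->3, L=4; D->plug->D->R->C->L->F->refl->B->L'->H->R'->H->plug->H
Char 5 ('G'): step: R->4, L=4; G->plug->G->R->G->L->G->refl->C->L'->F->R'->B->plug->B
Char 6 ('E'): step: R->5, L=4; E->plug->E->R->G->L->G->refl->C->L'->F->R'->F->plug->F
Char 7 ('F'): step: R->6, L=4; F->plug->F->R->B->L->E->refl->H->L'->D->R'->H->plug->H
Char 8 ('C'): step: R->7, L=4; C->plug->C->R->E->L->A->refl->D->L'->A->R'->E->plug->E
Char 9 ('G'): step: R->0, L->5 (L advanced); G->plug->G->R->F->L->F->refl->B->L'->E->R'->H->plug->H
Char 10 ('G'): step: R->1, L=5; G->plug->G->R->D->L->H->refl->E->L'->B->R'->B->plug->B
Final: ciphertext=DHAHBFHEHB, RIGHT=1, LEFT=5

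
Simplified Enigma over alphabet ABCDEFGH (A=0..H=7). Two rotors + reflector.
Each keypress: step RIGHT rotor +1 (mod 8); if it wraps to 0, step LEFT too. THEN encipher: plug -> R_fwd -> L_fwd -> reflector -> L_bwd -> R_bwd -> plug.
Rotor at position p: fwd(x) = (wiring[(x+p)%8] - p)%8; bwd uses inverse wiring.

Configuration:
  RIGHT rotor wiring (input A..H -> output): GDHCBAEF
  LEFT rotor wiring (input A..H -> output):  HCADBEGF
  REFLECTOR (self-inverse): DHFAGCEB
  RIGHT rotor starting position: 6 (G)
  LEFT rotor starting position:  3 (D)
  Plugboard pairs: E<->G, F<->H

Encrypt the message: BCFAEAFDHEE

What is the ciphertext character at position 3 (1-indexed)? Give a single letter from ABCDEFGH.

Char 1 ('B'): step: R->7, L=3; B->plug->B->R->H->L->F->refl->C->L'->E->R'->C->plug->C
Char 2 ('C'): step: R->0, L->4 (L advanced); C->plug->C->R->H->L->H->refl->B->L'->D->R'->B->plug->B
Char 3 ('F'): step: R->1, L=4; F->plug->H->R->F->L->G->refl->E->L'->G->R'->B->plug->B

B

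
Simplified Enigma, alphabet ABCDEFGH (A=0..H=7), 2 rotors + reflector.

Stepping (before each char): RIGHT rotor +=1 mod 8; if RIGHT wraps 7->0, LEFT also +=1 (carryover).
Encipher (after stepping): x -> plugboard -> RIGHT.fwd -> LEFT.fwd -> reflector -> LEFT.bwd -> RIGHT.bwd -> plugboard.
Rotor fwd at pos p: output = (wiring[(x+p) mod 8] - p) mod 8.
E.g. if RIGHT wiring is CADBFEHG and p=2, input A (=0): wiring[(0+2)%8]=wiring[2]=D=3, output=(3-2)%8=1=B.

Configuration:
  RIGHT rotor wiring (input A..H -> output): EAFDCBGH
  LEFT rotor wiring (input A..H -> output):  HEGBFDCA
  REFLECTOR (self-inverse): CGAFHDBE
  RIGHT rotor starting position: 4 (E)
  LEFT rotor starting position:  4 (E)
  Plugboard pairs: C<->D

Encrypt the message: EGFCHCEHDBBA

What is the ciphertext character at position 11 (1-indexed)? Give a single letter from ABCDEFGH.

Char 1 ('E'): step: R->5, L=4; E->plug->E->R->D->L->E->refl->H->L'->B->R'->B->plug->B
Char 2 ('G'): step: R->6, L=4; G->plug->G->R->E->L->D->refl->F->L'->H->R'->E->plug->E
Char 3 ('F'): step: R->7, L=4; F->plug->F->R->D->L->E->refl->H->L'->B->R'->C->plug->D
Char 4 ('C'): step: R->0, L->5 (L advanced); C->plug->D->R->D->L->C->refl->A->L'->H->R'->H->plug->H
Char 5 ('H'): step: R->1, L=5; H->plug->H->R->D->L->C->refl->A->L'->H->R'->A->plug->A
Char 6 ('C'): step: R->2, L=5; C->plug->D->R->H->L->A->refl->C->L'->D->R'->A->plug->A
Char 7 ('E'): step: R->3, L=5; E->plug->E->R->E->L->H->refl->E->L'->G->R'->C->plug->D
Char 8 ('H'): step: R->4, L=5; H->plug->H->R->H->L->A->refl->C->L'->D->R'->D->plug->C
Char 9 ('D'): step: R->5, L=5; D->plug->C->R->C->L->D->refl->F->L'->B->R'->B->plug->B
Char 10 ('B'): step: R->6, L=5; B->plug->B->R->B->L->F->refl->D->L'->C->R'->D->plug->C
Char 11 ('B'): step: R->7, L=5; B->plug->B->R->F->L->B->refl->G->L'->A->R'->A->plug->A

A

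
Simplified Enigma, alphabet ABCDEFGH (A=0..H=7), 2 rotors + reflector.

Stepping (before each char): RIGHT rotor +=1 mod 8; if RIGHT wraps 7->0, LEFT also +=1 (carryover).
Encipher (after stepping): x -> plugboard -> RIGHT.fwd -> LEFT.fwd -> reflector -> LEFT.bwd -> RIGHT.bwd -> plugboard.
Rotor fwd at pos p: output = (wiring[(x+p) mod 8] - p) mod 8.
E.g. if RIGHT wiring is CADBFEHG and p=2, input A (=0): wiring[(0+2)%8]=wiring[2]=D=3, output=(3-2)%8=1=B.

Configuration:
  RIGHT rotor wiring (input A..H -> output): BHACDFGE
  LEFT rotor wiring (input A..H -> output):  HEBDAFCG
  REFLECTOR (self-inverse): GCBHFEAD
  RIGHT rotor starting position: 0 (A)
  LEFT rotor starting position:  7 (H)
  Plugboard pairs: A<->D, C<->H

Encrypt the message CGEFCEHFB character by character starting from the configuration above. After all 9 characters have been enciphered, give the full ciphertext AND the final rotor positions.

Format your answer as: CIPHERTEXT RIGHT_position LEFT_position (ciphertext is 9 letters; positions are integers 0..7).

Answer: BBFEBFCDE 1 0

Derivation:
Char 1 ('C'): step: R->1, L=7; C->plug->H->R->A->L->H->refl->D->L'->H->R'->B->plug->B
Char 2 ('G'): step: R->2, L=7; G->plug->G->R->H->L->D->refl->H->L'->A->R'->B->plug->B
Char 3 ('E'): step: R->3, L=7; E->plug->E->R->B->L->A->refl->G->L'->G->R'->F->plug->F
Char 4 ('F'): step: R->4, L=7; F->plug->F->R->D->L->C->refl->B->L'->F->R'->E->plug->E
Char 5 ('C'): step: R->5, L=7; C->plug->H->R->G->L->G->refl->A->L'->B->R'->B->plug->B
Char 6 ('E'): step: R->6, L=7; E->plug->E->R->C->L->F->refl->E->L'->E->R'->F->plug->F
Char 7 ('H'): step: R->7, L=7; H->plug->C->R->A->L->H->refl->D->L'->H->R'->H->plug->C
Char 8 ('F'): step: R->0, L->0 (L advanced); F->plug->F->R->F->L->F->refl->E->L'->B->R'->A->plug->D
Char 9 ('B'): step: R->1, L=0; B->plug->B->R->H->L->G->refl->A->L'->E->R'->E->plug->E
Final: ciphertext=BBFEBFCDE, RIGHT=1, LEFT=0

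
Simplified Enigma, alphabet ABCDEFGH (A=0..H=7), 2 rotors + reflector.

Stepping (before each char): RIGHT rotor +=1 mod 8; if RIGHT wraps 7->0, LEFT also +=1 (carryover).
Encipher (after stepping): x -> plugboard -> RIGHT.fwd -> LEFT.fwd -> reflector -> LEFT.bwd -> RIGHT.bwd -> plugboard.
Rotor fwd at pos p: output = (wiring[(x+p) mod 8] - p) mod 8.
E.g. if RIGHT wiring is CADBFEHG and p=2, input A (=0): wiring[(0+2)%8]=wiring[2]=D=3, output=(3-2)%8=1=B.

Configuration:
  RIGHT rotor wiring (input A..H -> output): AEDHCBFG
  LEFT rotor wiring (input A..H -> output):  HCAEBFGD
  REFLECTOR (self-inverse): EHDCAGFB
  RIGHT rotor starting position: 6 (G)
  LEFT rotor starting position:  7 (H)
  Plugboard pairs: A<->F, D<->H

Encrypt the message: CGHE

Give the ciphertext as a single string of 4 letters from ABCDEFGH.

Char 1 ('C'): step: R->7, L=7; C->plug->C->R->F->L->C->refl->D->L'->C->R'->G->plug->G
Char 2 ('G'): step: R->0, L->0 (L advanced); G->plug->G->R->F->L->F->refl->G->L'->G->R'->H->plug->D
Char 3 ('H'): step: R->1, L=0; H->plug->D->R->B->L->C->refl->D->L'->H->R'->H->plug->D
Char 4 ('E'): step: R->2, L=0; E->plug->E->R->D->L->E->refl->A->L'->C->R'->H->plug->D

Answer: GDDD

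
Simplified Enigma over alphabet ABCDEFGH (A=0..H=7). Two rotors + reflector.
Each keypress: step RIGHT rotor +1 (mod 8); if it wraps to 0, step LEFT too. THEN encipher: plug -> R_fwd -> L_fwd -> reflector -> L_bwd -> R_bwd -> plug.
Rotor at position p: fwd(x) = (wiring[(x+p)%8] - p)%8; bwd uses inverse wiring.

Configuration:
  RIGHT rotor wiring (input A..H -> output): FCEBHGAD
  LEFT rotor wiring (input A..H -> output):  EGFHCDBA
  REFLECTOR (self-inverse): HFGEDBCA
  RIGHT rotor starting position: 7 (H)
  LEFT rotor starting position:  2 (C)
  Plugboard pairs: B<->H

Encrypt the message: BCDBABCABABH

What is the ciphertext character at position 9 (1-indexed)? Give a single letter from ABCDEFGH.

Char 1 ('B'): step: R->0, L->3 (L advanced); B->plug->H->R->D->L->G->refl->C->L'->H->R'->E->plug->E
Char 2 ('C'): step: R->1, L=3; C->plug->C->R->A->L->E->refl->D->L'->G->R'->D->plug->D
Char 3 ('D'): step: R->2, L=3; D->plug->D->R->E->L->F->refl->B->L'->F->R'->C->plug->C
Char 4 ('B'): step: R->3, L=3; B->plug->H->R->B->L->H->refl->A->L'->C->R'->F->plug->F
Char 5 ('A'): step: R->4, L=3; A->plug->A->R->D->L->G->refl->C->L'->H->R'->D->plug->D
Char 6 ('B'): step: R->5, L=3; B->plug->H->R->C->L->A->refl->H->L'->B->R'->A->plug->A
Char 7 ('C'): step: R->6, L=3; C->plug->C->R->H->L->C->refl->G->L'->D->R'->F->plug->F
Char 8 ('A'): step: R->7, L=3; A->plug->A->R->E->L->F->refl->B->L'->F->R'->D->plug->D
Char 9 ('B'): step: R->0, L->4 (L advanced); B->plug->H->R->D->L->E->refl->D->L'->H->R'->E->plug->E

E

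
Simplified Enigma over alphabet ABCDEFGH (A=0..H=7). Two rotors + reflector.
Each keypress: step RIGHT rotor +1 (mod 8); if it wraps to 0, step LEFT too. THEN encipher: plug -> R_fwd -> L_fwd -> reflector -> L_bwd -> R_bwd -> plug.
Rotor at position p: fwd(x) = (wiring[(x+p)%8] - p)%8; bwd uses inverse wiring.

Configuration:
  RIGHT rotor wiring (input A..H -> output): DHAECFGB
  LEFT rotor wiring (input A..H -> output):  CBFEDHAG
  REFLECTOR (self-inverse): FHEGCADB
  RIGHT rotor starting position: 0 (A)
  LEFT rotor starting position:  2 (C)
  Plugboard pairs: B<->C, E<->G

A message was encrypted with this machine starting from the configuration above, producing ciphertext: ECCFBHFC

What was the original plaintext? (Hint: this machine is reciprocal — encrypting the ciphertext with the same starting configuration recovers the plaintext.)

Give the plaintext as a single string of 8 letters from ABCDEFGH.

Answer: GFBAAGEG

Derivation:
Char 1 ('E'): step: R->1, L=2; E->plug->G->R->A->L->D->refl->G->L'->E->R'->E->plug->G
Char 2 ('C'): step: R->2, L=2; C->plug->B->R->C->L->B->refl->H->L'->H->R'->F->plug->F
Char 3 ('C'): step: R->3, L=2; C->plug->B->R->H->L->H->refl->B->L'->C->R'->C->plug->B
Char 4 ('F'): step: R->4, L=2; F->plug->F->R->D->L->F->refl->A->L'->G->R'->A->plug->A
Char 5 ('B'): step: R->5, L=2; B->plug->C->R->E->L->G->refl->D->L'->A->R'->A->plug->A
Char 6 ('H'): step: R->6, L=2; H->plug->H->R->H->L->H->refl->B->L'->C->R'->E->plug->G
Char 7 ('F'): step: R->7, L=2; F->plug->F->R->D->L->F->refl->A->L'->G->R'->G->plug->E
Char 8 ('C'): step: R->0, L->3 (L advanced); C->plug->B->R->H->L->C->refl->E->L'->C->R'->E->plug->G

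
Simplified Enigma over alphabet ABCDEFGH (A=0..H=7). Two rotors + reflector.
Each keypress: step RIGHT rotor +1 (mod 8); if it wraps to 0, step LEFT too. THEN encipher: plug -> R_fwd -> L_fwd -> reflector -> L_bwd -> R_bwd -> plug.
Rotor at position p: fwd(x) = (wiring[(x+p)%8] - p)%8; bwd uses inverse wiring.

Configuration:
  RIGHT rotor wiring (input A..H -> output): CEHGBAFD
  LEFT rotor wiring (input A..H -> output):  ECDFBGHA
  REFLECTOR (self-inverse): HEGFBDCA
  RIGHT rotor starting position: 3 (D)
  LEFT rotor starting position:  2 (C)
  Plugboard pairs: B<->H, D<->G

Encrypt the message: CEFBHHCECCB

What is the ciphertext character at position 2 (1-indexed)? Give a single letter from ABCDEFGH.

Char 1 ('C'): step: R->4, L=2; C->plug->C->R->B->L->D->refl->F->L'->E->R'->B->plug->H
Char 2 ('E'): step: R->5, L=2; E->plug->E->R->H->L->A->refl->H->L'->C->R'->F->plug->F

F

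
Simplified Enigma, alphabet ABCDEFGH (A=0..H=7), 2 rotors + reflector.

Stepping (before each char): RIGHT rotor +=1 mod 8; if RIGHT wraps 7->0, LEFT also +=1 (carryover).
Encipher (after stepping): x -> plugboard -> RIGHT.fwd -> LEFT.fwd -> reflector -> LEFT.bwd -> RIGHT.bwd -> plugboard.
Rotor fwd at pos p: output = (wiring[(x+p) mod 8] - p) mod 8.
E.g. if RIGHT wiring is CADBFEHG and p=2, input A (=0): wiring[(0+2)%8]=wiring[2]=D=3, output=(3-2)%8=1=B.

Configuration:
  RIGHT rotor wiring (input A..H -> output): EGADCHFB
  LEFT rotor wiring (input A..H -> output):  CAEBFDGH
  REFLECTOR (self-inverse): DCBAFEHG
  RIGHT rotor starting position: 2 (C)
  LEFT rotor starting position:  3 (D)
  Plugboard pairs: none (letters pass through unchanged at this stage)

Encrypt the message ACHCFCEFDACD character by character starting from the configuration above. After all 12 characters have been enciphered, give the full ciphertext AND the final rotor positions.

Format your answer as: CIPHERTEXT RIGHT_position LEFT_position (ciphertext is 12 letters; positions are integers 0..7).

Char 1 ('A'): step: R->3, L=3; A->plug->A->R->A->L->G->refl->H->L'->F->R'->H->plug->H
Char 2 ('C'): step: R->4, L=3; C->plug->C->R->B->L->C->refl->B->L'->H->R'->H->plug->H
Char 3 ('H'): step: R->5, L=3; H->plug->H->R->F->L->H->refl->G->L'->A->R'->B->plug->B
Char 4 ('C'): step: R->6, L=3; C->plug->C->R->G->L->F->refl->E->L'->E->R'->G->plug->G
Char 5 ('F'): step: R->7, L=3; F->plug->F->R->D->L->D->refl->A->L'->C->R'->A->plug->A
Char 6 ('C'): step: R->0, L->4 (L advanced); C->plug->C->R->A->L->B->refl->C->L'->C->R'->E->plug->E
Char 7 ('E'): step: R->1, L=4; E->plug->E->R->G->L->A->refl->D->L'->D->R'->H->plug->H
Char 8 ('F'): step: R->2, L=4; F->plug->F->R->H->L->F->refl->E->L'->F->R'->D->plug->D
Char 9 ('D'): step: R->3, L=4; D->plug->D->R->C->L->C->refl->B->L'->A->R'->A->plug->A
Char 10 ('A'): step: R->4, L=4; A->plug->A->R->G->L->A->refl->D->L'->D->R'->B->plug->B
Char 11 ('C'): step: R->5, L=4; C->plug->C->R->E->L->G->refl->H->L'->B->R'->E->plug->E
Char 12 ('D'): step: R->6, L=4; D->plug->D->R->A->L->B->refl->C->L'->C->R'->E->plug->E
Final: ciphertext=HHBGAEHDABEE, RIGHT=6, LEFT=4

Answer: HHBGAEHDABEE 6 4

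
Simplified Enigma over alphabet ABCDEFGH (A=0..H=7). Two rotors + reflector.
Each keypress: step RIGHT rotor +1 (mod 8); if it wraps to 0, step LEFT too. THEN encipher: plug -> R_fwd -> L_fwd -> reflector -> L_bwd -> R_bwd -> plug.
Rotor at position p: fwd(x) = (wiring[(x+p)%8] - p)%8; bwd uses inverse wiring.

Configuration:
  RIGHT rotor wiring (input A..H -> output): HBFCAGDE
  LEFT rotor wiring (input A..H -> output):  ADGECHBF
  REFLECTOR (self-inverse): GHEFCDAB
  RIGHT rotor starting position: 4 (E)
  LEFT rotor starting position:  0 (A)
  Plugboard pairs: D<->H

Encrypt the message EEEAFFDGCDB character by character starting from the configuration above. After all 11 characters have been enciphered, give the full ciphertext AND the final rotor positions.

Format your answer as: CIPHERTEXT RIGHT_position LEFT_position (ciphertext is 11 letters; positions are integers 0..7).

Char 1 ('E'): step: R->5, L=0; E->plug->E->R->E->L->C->refl->E->L'->D->R'->H->plug->D
Char 2 ('E'): step: R->6, L=0; E->plug->E->R->H->L->F->refl->D->L'->B->R'->C->plug->C
Char 3 ('E'): step: R->7, L=0; E->plug->E->R->D->L->E->refl->C->L'->E->R'->H->plug->D
Char 4 ('A'): step: R->0, L->1 (L advanced); A->plug->A->R->H->L->H->refl->B->L'->D->R'->G->plug->G
Char 5 ('F'): step: R->1, L=1; F->plug->F->R->C->L->D->refl->F->L'->B->R'->C->plug->C
Char 6 ('F'): step: R->2, L=1; F->plug->F->R->C->L->D->refl->F->L'->B->R'->E->plug->E
Char 7 ('D'): step: R->3, L=1; D->plug->H->R->C->L->D->refl->F->L'->B->R'->E->plug->E
Char 8 ('G'): step: R->4, L=1; G->plug->G->R->B->L->F->refl->D->L'->C->R'->B->plug->B
Char 9 ('C'): step: R->5, L=1; C->plug->C->R->H->L->H->refl->B->L'->D->R'->H->plug->D
Char 10 ('D'): step: R->6, L=1; D->plug->H->R->A->L->C->refl->E->L'->G->R'->B->plug->B
Char 11 ('B'): step: R->7, L=1; B->plug->B->R->A->L->C->refl->E->L'->G->R'->D->plug->H
Final: ciphertext=DCDGCEEBDBH, RIGHT=7, LEFT=1

Answer: DCDGCEEBDBH 7 1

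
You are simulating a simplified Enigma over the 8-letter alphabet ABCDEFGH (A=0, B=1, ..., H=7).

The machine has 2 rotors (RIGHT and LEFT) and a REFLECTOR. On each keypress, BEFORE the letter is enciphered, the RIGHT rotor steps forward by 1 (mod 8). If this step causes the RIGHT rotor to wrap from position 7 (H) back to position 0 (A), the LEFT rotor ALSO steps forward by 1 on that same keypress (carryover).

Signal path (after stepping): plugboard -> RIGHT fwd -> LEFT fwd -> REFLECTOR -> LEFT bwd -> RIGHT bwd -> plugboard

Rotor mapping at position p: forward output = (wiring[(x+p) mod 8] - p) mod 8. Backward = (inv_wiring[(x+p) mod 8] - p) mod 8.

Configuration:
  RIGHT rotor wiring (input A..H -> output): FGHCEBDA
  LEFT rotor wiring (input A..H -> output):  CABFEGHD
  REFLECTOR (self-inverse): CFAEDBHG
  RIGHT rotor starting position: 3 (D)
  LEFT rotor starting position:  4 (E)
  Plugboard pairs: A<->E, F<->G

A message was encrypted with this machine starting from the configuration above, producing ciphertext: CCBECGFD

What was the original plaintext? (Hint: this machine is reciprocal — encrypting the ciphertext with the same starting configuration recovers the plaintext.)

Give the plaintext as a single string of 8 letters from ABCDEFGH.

Char 1 ('C'): step: R->4, L=4; C->plug->C->R->H->L->B->refl->F->L'->G->R'->H->plug->H
Char 2 ('C'): step: R->5, L=4; C->plug->C->R->D->L->H->refl->G->L'->E->R'->A->plug->E
Char 3 ('B'): step: R->6, L=4; B->plug->B->R->C->L->D->refl->E->L'->F->R'->A->plug->E
Char 4 ('E'): step: R->7, L=4; E->plug->A->R->B->L->C->refl->A->L'->A->R'->D->plug->D
Char 5 ('C'): step: R->0, L->5 (L advanced); C->plug->C->R->H->L->H->refl->G->L'->C->R'->D->plug->D
Char 6 ('G'): step: R->1, L=5; G->plug->F->R->C->L->G->refl->H->L'->H->R'->G->plug->F
Char 7 ('F'): step: R->2, L=5; F->plug->G->R->D->L->F->refl->B->L'->A->R'->B->plug->B
Char 8 ('D'): step: R->3, L=5; D->plug->D->R->A->L->B->refl->F->L'->D->R'->G->plug->F

Answer: HEEDDFBF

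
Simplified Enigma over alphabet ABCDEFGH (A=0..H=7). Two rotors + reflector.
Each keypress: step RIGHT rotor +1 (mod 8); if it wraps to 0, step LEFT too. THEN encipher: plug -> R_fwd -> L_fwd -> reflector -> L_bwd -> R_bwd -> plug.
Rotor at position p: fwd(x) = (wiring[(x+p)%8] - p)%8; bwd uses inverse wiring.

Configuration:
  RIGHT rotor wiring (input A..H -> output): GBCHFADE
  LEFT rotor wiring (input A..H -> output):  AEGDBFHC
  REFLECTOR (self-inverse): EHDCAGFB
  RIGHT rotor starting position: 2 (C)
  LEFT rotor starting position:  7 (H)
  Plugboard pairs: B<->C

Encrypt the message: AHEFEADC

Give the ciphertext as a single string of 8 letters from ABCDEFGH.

Answer: HABDAHBF

Derivation:
Char 1 ('A'): step: R->3, L=7; A->plug->A->R->E->L->E->refl->A->L'->H->R'->H->plug->H
Char 2 ('H'): step: R->4, L=7; H->plug->H->R->D->L->H->refl->B->L'->B->R'->A->plug->A
Char 3 ('E'): step: R->5, L=7; E->plug->E->R->E->L->E->refl->A->L'->H->R'->C->plug->B
Char 4 ('F'): step: R->6, L=7; F->plug->F->R->B->L->B->refl->H->L'->D->R'->D->plug->D
Char 5 ('E'): step: R->7, L=7; E->plug->E->R->A->L->D->refl->C->L'->F->R'->A->plug->A
Char 6 ('A'): step: R->0, L->0 (L advanced); A->plug->A->R->G->L->H->refl->B->L'->E->R'->H->plug->H
Char 7 ('D'): step: R->1, L=0; D->plug->D->R->E->L->B->refl->H->L'->G->R'->C->plug->B
Char 8 ('C'): step: R->2, L=0; C->plug->B->R->F->L->F->refl->G->L'->C->R'->F->plug->F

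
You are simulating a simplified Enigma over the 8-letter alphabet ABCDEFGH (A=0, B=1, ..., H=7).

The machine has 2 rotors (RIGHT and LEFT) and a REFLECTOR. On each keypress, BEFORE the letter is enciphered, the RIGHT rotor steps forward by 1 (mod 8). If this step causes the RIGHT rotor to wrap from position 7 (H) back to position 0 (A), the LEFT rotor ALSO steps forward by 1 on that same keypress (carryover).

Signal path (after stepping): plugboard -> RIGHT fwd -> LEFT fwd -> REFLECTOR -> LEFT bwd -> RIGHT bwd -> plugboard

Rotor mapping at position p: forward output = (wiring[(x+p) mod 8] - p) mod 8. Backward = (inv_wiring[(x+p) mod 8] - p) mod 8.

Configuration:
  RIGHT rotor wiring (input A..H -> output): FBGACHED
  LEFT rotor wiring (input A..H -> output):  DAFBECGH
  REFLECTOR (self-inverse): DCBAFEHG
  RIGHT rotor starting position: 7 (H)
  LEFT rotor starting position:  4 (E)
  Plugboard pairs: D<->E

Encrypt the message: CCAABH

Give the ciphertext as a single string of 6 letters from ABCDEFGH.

Answer: EFECED

Derivation:
Char 1 ('C'): step: R->0, L->5 (L advanced); C->plug->C->R->G->L->E->refl->F->L'->A->R'->D->plug->E
Char 2 ('C'): step: R->1, L=5; C->plug->C->R->H->L->H->refl->G->L'->D->R'->F->plug->F
Char 3 ('A'): step: R->2, L=5; A->plug->A->R->E->L->D->refl->A->L'->F->R'->D->plug->E
Char 4 ('A'): step: R->3, L=5; A->plug->A->R->F->L->A->refl->D->L'->E->R'->C->plug->C
Char 5 ('B'): step: R->4, L=5; B->plug->B->R->D->L->G->refl->H->L'->H->R'->D->plug->E
Char 6 ('H'): step: R->5, L=5; H->plug->H->R->F->L->A->refl->D->L'->E->R'->E->plug->D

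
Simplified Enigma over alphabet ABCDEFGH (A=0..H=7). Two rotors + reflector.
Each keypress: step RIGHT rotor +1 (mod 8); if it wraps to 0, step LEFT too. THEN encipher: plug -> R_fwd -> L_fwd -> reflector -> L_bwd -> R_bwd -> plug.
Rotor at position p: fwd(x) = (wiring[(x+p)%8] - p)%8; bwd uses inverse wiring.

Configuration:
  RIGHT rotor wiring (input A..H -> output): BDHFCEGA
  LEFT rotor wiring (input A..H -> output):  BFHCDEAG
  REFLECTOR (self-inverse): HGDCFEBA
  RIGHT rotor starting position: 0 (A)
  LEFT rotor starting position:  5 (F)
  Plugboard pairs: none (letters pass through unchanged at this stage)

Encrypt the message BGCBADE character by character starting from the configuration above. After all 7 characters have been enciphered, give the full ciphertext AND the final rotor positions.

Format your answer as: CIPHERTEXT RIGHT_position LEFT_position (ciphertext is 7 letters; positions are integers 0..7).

Answer: EDEDFEF 7 5

Derivation:
Char 1 ('B'): step: R->1, L=5; B->plug->B->R->G->L->F->refl->E->L'->D->R'->E->plug->E
Char 2 ('G'): step: R->2, L=5; G->plug->G->R->H->L->G->refl->B->L'->C->R'->D->plug->D
Char 3 ('C'): step: R->3, L=5; C->plug->C->R->B->L->D->refl->C->L'->F->R'->E->plug->E
Char 4 ('B'): step: R->4, L=5; B->plug->B->R->A->L->H->refl->A->L'->E->R'->D->plug->D
Char 5 ('A'): step: R->5, L=5; A->plug->A->R->H->L->G->refl->B->L'->C->R'->F->plug->F
Char 6 ('D'): step: R->6, L=5; D->plug->D->R->F->L->C->refl->D->L'->B->R'->E->plug->E
Char 7 ('E'): step: R->7, L=5; E->plug->E->R->G->L->F->refl->E->L'->D->R'->F->plug->F
Final: ciphertext=EDEDFEF, RIGHT=7, LEFT=5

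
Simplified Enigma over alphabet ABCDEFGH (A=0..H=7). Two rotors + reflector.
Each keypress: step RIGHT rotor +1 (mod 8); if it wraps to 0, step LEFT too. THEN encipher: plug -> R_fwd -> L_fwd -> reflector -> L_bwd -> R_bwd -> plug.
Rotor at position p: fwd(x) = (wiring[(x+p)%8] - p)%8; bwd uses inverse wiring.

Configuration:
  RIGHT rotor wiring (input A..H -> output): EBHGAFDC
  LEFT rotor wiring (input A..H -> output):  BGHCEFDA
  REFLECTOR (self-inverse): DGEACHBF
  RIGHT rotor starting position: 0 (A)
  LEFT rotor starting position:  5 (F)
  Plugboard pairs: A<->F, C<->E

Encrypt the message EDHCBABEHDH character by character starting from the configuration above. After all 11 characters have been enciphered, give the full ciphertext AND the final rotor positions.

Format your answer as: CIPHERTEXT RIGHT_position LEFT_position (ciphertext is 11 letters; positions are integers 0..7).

Answer: HFAHDGFCAGG 3 6

Derivation:
Char 1 ('E'): step: R->1, L=5; E->plug->C->R->F->L->C->refl->E->L'->D->R'->H->plug->H
Char 2 ('D'): step: R->2, L=5; D->plug->D->R->D->L->E->refl->C->L'->F->R'->A->plug->F
Char 3 ('H'): step: R->3, L=5; H->plug->H->R->E->L->B->refl->G->L'->B->R'->F->plug->A
Char 4 ('C'): step: R->4, L=5; C->plug->E->R->A->L->A->refl->D->L'->C->R'->H->plug->H
Char 5 ('B'): step: R->5, L=5; B->plug->B->R->G->L->F->refl->H->L'->H->R'->D->plug->D
Char 6 ('A'): step: R->6, L=5; A->plug->F->R->A->L->A->refl->D->L'->C->R'->G->plug->G
Char 7 ('B'): step: R->7, L=5; B->plug->B->R->F->L->C->refl->E->L'->D->R'->A->plug->F
Char 8 ('E'): step: R->0, L->6 (L advanced); E->plug->C->R->H->L->H->refl->F->L'->A->R'->E->plug->C
Char 9 ('H'): step: R->1, L=6; H->plug->H->R->D->L->A->refl->D->L'->C->R'->F->plug->A
Char 10 ('D'): step: R->2, L=6; D->plug->D->R->D->L->A->refl->D->L'->C->R'->G->plug->G
Char 11 ('H'): step: R->3, L=6; H->plug->H->R->E->L->B->refl->G->L'->G->R'->G->plug->G
Final: ciphertext=HFAHDGFCAGG, RIGHT=3, LEFT=6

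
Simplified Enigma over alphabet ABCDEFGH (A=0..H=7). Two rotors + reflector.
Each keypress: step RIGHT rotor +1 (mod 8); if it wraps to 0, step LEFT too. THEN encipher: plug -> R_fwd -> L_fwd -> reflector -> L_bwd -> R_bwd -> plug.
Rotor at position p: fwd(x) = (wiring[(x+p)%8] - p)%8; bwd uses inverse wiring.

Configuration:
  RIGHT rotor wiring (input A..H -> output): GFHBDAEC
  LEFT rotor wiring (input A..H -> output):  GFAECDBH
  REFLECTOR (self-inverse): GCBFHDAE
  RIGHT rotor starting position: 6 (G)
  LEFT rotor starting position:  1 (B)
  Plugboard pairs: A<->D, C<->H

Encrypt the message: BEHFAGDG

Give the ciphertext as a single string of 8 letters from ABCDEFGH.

Answer: EAAEFFAA

Derivation:
Char 1 ('B'): step: R->7, L=1; B->plug->B->R->H->L->F->refl->D->L'->C->R'->E->plug->E
Char 2 ('E'): step: R->0, L->2 (L advanced); E->plug->E->R->D->L->B->refl->C->L'->B->R'->D->plug->A
Char 3 ('H'): step: R->1, L=2; H->plug->C->R->A->L->G->refl->A->L'->C->R'->D->plug->A
Char 4 ('F'): step: R->2, L=2; F->plug->F->R->A->L->G->refl->A->L'->C->R'->E->plug->E
Char 5 ('A'): step: R->3, L=2; A->plug->D->R->B->L->C->refl->B->L'->D->R'->F->plug->F
Char 6 ('G'): step: R->4, L=2; G->plug->G->R->D->L->B->refl->C->L'->B->R'->F->plug->F
Char 7 ('D'): step: R->5, L=2; D->plug->A->R->D->L->B->refl->C->L'->B->R'->D->plug->A
Char 8 ('G'): step: R->6, L=2; G->plug->G->R->F->L->F->refl->D->L'->H->R'->D->plug->A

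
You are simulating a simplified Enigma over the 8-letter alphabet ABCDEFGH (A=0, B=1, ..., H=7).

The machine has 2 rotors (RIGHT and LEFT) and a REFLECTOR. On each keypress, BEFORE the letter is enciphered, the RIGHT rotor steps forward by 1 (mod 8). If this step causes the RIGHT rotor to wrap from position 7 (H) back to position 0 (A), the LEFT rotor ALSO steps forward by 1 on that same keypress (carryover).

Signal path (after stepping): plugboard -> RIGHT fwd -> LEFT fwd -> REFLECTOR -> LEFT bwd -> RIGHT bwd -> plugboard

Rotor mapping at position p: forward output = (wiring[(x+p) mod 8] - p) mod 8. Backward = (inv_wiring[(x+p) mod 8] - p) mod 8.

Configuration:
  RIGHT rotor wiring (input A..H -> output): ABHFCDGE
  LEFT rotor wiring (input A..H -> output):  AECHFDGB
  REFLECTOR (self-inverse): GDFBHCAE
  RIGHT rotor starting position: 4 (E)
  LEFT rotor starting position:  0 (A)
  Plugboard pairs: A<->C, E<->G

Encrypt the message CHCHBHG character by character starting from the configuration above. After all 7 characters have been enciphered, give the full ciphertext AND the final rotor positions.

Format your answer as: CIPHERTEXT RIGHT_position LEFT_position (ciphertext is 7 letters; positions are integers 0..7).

Answer: EFHDGBA 3 1

Derivation:
Char 1 ('C'): step: R->5, L=0; C->plug->A->R->G->L->G->refl->A->L'->A->R'->G->plug->E
Char 2 ('H'): step: R->6, L=0; H->plug->H->R->F->L->D->refl->B->L'->H->R'->F->plug->F
Char 3 ('C'): step: R->7, L=0; C->plug->A->R->F->L->D->refl->B->L'->H->R'->H->plug->H
Char 4 ('H'): step: R->0, L->1 (L advanced); H->plug->H->R->E->L->C->refl->F->L'->F->R'->D->plug->D
Char 5 ('B'): step: R->1, L=1; B->plug->B->R->G->L->A->refl->G->L'->C->R'->E->plug->G
Char 6 ('H'): step: R->2, L=1; H->plug->H->R->H->L->H->refl->E->L'->D->R'->B->plug->B
Char 7 ('G'): step: R->3, L=1; G->plug->E->R->B->L->B->refl->D->L'->A->R'->C->plug->A
Final: ciphertext=EFHDGBA, RIGHT=3, LEFT=1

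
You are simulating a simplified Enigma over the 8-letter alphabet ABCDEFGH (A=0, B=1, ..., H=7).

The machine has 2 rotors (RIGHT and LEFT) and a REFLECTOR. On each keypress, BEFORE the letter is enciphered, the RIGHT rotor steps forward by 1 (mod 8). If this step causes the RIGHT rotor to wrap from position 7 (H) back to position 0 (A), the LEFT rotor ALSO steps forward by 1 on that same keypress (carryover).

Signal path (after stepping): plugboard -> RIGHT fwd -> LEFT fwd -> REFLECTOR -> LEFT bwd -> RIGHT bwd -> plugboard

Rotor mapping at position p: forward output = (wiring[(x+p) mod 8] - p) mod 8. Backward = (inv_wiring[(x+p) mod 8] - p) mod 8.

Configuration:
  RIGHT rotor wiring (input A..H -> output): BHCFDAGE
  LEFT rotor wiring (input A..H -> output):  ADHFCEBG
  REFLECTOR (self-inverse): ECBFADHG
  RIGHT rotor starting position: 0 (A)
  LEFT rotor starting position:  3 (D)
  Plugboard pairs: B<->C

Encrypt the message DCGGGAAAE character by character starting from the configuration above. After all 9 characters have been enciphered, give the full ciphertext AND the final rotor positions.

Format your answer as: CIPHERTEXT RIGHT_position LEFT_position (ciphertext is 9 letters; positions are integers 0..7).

Char 1 ('D'): step: R->1, L=3; D->plug->D->R->C->L->B->refl->C->L'->A->R'->H->plug->H
Char 2 ('C'): step: R->2, L=3; C->plug->B->R->D->L->G->refl->H->L'->B->R'->C->plug->B
Char 3 ('G'): step: R->3, L=3; G->plug->G->R->E->L->D->refl->F->L'->F->R'->C->plug->B
Char 4 ('G'): step: R->4, L=3; G->plug->G->R->G->L->A->refl->E->L'->H->R'->A->plug->A
Char 5 ('G'): step: R->5, L=3; G->plug->G->R->A->L->C->refl->B->L'->C->R'->E->plug->E
Char 6 ('A'): step: R->6, L=3; A->plug->A->R->A->L->C->refl->B->L'->C->R'->H->plug->H
Char 7 ('A'): step: R->7, L=3; A->plug->A->R->F->L->F->refl->D->L'->E->R'->F->plug->F
Char 8 ('A'): step: R->0, L->4 (L advanced); A->plug->A->R->B->L->A->refl->E->L'->E->R'->H->plug->H
Char 9 ('E'): step: R->1, L=4; E->plug->E->R->H->L->B->refl->C->L'->D->R'->G->plug->G
Final: ciphertext=HBBAEHFHG, RIGHT=1, LEFT=4

Answer: HBBAEHFHG 1 4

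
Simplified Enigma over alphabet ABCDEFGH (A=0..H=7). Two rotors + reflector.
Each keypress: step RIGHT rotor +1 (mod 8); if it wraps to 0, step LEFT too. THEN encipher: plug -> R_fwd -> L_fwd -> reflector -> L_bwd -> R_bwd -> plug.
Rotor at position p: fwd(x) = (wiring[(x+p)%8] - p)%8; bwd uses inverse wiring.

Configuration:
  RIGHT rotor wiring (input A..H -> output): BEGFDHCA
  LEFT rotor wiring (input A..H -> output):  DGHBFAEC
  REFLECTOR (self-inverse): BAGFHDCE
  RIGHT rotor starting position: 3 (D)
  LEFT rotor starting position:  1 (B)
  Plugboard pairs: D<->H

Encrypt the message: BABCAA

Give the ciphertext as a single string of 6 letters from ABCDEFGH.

Answer: HDHGFC

Derivation:
Char 1 ('B'): step: R->4, L=1; B->plug->B->R->D->L->E->refl->H->L'->E->R'->D->plug->H
Char 2 ('A'): step: R->5, L=1; A->plug->A->R->C->L->A->refl->B->L'->G->R'->H->plug->D
Char 3 ('B'): step: R->6, L=1; B->plug->B->R->C->L->A->refl->B->L'->G->R'->D->plug->H
Char 4 ('C'): step: R->7, L=1; C->plug->C->R->F->L->D->refl->F->L'->A->R'->G->plug->G
Char 5 ('A'): step: R->0, L->2 (L advanced); A->plug->A->R->B->L->H->refl->E->L'->H->R'->F->plug->F
Char 6 ('A'): step: R->1, L=2; A->plug->A->R->D->L->G->refl->C->L'->E->R'->C->plug->C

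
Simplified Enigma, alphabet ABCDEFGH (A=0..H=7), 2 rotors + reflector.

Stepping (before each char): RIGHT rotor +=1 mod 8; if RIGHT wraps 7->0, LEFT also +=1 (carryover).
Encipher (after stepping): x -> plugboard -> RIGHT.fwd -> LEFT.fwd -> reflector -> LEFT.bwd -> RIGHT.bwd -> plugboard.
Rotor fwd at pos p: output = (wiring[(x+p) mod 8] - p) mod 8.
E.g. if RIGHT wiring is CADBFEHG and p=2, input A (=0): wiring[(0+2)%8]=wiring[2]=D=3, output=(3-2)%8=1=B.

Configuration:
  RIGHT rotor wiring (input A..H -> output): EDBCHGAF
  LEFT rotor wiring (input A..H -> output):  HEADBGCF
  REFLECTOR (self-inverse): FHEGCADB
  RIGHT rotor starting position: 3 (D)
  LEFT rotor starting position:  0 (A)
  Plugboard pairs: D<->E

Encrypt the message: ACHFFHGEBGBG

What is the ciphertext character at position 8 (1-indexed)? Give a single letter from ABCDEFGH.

Char 1 ('A'): step: R->4, L=0; A->plug->A->R->D->L->D->refl->G->L'->F->R'->G->plug->G
Char 2 ('C'): step: R->5, L=0; C->plug->C->R->A->L->H->refl->B->L'->E->R'->F->plug->F
Char 3 ('H'): step: R->6, L=0; H->plug->H->R->A->L->H->refl->B->L'->E->R'->F->plug->F
Char 4 ('F'): step: R->7, L=0; F->plug->F->R->A->L->H->refl->B->L'->E->R'->C->plug->C
Char 5 ('F'): step: R->0, L->1 (L advanced); F->plug->F->R->G->L->E->refl->C->L'->C->R'->D->plug->E
Char 6 ('H'): step: R->1, L=1; H->plug->H->R->D->L->A->refl->F->L'->E->R'->G->plug->G
Char 7 ('G'): step: R->2, L=1; G->plug->G->R->C->L->C->refl->E->L'->G->R'->E->plug->D
Char 8 ('E'): step: R->3, L=1; E->plug->D->R->F->L->B->refl->H->L'->B->R'->F->plug->F

F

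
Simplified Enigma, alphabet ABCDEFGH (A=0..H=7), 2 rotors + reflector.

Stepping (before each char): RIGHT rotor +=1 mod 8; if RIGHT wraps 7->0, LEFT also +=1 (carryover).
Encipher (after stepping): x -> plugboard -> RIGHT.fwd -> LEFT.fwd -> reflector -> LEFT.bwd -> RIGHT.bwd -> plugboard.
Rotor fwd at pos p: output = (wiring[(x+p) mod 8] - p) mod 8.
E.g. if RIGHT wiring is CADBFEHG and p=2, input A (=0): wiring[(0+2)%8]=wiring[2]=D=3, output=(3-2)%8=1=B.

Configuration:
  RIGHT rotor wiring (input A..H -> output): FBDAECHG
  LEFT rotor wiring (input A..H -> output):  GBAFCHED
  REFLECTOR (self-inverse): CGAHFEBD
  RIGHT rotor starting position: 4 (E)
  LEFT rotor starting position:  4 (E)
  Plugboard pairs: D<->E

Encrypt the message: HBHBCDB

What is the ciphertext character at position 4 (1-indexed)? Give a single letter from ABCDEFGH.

Char 1 ('H'): step: R->5, L=4; H->plug->H->R->H->L->B->refl->G->L'->A->R'->D->plug->E
Char 2 ('B'): step: R->6, L=4; B->plug->B->R->A->L->G->refl->B->L'->H->R'->C->plug->C
Char 3 ('H'): step: R->7, L=4; H->plug->H->R->A->L->G->refl->B->L'->H->R'->A->plug->A
Char 4 ('B'): step: R->0, L->5 (L advanced); B->plug->B->R->B->L->H->refl->D->L'->F->R'->A->plug->A

A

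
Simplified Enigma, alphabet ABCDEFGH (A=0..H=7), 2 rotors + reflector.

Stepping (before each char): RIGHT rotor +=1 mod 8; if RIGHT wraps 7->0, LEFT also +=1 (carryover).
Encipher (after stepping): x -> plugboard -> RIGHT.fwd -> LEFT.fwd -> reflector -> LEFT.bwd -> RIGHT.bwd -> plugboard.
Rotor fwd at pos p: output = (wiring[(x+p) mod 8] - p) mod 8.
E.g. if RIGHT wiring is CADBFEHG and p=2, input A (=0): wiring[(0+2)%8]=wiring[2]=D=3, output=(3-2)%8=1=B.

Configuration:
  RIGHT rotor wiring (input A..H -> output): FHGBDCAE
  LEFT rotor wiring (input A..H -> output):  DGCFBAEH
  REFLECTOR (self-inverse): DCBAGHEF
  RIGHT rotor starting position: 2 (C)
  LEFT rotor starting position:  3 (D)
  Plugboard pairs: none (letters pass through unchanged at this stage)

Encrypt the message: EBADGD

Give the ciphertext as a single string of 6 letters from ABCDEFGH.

Char 1 ('E'): step: R->3, L=3; E->plug->E->R->B->L->G->refl->E->L'->E->R'->G->plug->G
Char 2 ('B'): step: R->4, L=3; B->plug->B->R->G->L->D->refl->A->L'->F->R'->H->plug->H
Char 3 ('A'): step: R->5, L=3; A->plug->A->R->F->L->A->refl->D->L'->G->R'->H->plug->H
Char 4 ('D'): step: R->6, L=3; D->plug->D->R->B->L->G->refl->E->L'->E->R'->H->plug->H
Char 5 ('G'): step: R->7, L=3; G->plug->G->R->D->L->B->refl->C->L'->A->R'->C->plug->C
Char 6 ('D'): step: R->0, L->4 (L advanced); D->plug->D->R->B->L->E->refl->G->L'->G->R'->C->plug->C

Answer: GHHHCC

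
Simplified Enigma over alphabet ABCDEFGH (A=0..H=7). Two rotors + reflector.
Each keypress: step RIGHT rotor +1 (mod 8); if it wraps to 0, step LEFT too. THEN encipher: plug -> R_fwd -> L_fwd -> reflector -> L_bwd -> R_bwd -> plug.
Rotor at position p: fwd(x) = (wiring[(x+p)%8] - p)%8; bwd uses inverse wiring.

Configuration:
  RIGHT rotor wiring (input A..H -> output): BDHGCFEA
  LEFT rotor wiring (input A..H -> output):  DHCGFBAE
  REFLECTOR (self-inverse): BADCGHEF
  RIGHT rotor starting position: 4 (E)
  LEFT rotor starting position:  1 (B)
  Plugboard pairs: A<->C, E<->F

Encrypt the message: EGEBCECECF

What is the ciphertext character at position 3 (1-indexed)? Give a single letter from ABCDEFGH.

Char 1 ('E'): step: R->5, L=1; E->plug->F->R->C->L->F->refl->H->L'->F->R'->H->plug->H
Char 2 ('G'): step: R->6, L=1; G->plug->G->R->E->L->A->refl->B->L'->B->R'->E->plug->F
Char 3 ('E'): step: R->7, L=1; E->plug->F->R->D->L->E->refl->G->L'->A->R'->D->plug->D

D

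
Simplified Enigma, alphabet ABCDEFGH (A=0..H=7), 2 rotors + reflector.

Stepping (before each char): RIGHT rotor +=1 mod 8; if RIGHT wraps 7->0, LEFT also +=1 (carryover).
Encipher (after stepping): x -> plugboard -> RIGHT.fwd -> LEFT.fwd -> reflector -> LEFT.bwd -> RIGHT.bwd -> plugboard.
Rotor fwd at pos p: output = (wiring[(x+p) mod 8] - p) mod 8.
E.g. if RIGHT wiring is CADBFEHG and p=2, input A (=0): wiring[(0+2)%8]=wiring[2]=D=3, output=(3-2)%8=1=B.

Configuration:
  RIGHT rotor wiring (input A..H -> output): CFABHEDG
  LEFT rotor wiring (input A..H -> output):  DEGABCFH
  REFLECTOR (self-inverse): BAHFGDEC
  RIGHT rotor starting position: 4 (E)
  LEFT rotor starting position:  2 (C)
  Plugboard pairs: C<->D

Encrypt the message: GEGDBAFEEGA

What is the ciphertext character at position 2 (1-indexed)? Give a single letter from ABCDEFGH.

Char 1 ('G'): step: R->5, L=2; G->plug->G->R->E->L->D->refl->F->L'->F->R'->D->plug->C
Char 2 ('E'): step: R->6, L=2; E->plug->E->R->C->L->H->refl->C->L'->H->R'->D->plug->C

C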